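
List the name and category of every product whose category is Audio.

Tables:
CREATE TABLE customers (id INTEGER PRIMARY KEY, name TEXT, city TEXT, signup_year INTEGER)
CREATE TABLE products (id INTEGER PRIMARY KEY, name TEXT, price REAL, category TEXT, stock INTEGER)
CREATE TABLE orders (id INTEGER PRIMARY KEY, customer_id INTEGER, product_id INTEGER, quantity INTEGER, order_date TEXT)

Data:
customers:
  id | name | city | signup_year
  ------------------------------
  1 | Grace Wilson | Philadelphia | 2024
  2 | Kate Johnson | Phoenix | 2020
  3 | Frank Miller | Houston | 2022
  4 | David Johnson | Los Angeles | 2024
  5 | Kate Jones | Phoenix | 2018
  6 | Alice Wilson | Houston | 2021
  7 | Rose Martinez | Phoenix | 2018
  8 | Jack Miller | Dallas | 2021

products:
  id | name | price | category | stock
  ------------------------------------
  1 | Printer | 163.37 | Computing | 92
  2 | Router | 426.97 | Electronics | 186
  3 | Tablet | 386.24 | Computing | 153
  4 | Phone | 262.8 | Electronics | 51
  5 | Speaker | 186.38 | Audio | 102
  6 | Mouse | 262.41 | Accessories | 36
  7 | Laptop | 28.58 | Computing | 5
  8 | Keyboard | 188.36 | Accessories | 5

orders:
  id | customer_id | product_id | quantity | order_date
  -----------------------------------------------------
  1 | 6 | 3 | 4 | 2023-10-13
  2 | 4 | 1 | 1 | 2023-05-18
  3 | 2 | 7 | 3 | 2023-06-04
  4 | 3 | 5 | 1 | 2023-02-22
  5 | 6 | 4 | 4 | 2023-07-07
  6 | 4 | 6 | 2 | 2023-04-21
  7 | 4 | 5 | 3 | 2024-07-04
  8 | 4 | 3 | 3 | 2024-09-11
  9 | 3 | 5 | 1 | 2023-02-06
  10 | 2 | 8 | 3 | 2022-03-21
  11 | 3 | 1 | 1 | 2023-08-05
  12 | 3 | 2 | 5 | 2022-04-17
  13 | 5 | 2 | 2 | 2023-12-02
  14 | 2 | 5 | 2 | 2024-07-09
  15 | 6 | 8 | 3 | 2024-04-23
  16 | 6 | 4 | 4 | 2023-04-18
SELECT name, category FROM products WHERE category = 'Audio'

Execution result:
name | category
Speaker | Audio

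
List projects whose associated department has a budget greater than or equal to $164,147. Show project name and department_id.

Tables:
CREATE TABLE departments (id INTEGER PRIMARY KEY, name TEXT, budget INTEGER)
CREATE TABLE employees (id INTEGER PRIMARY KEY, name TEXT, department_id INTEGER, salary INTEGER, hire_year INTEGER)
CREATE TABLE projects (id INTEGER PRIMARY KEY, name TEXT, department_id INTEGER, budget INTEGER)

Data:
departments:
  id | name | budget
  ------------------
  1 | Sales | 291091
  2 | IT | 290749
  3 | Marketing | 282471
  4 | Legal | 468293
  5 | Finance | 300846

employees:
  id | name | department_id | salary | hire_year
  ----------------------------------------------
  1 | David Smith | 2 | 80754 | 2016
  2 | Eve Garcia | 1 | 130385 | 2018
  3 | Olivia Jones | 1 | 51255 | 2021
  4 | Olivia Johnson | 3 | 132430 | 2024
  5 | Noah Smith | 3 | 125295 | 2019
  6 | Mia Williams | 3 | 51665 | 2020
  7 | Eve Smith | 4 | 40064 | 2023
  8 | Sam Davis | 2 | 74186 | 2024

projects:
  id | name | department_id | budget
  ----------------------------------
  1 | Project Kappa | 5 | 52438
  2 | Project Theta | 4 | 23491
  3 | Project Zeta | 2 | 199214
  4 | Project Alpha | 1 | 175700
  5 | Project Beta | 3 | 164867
SELECT name, department_id FROM projects WHERE department_id IN (SELECT id FROM departments WHERE budget >= 164147)

Execution result:
name | department_id
Project Kappa | 5
Project Theta | 4
Project Zeta | 2
Project Alpha | 1
Project Beta | 3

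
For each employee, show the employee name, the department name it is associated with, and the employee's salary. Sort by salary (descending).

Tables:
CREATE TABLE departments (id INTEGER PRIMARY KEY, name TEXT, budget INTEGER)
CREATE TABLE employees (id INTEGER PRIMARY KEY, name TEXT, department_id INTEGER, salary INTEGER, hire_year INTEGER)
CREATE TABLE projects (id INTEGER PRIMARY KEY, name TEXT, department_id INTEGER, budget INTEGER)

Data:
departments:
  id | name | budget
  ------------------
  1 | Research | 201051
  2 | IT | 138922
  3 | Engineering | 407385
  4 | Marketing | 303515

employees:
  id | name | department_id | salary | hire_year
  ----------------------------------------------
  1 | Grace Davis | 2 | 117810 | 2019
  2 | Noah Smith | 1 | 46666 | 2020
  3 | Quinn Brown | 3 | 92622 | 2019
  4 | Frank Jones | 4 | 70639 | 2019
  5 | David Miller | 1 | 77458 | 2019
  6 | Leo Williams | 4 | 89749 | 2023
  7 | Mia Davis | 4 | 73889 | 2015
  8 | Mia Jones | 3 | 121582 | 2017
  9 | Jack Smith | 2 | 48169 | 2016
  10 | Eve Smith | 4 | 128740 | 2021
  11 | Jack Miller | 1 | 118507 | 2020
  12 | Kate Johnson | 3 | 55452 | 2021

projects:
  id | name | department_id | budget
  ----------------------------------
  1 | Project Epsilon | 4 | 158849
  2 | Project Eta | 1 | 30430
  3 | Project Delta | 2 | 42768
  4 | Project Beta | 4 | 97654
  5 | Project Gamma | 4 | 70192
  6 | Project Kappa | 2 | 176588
SELECT c.name, p.name AS department, c.salary FROM employees c JOIN departments p ON c.department_id = p.id ORDER BY c.salary DESC

Execution result:
name | department | salary
Eve Smith | Marketing | 128740
Mia Jones | Engineering | 121582
Jack Miller | Research | 118507
Grace Davis | IT | 117810
Quinn Brown | Engineering | 92622
Leo Williams | Marketing | 89749
David Miller | Research | 77458
Mia Davis | Marketing | 73889
Frank Jones | Marketing | 70639
Kate Johnson | Engineering | 55452
Jack Smith | IT | 48169
Noah Smith | Research | 46666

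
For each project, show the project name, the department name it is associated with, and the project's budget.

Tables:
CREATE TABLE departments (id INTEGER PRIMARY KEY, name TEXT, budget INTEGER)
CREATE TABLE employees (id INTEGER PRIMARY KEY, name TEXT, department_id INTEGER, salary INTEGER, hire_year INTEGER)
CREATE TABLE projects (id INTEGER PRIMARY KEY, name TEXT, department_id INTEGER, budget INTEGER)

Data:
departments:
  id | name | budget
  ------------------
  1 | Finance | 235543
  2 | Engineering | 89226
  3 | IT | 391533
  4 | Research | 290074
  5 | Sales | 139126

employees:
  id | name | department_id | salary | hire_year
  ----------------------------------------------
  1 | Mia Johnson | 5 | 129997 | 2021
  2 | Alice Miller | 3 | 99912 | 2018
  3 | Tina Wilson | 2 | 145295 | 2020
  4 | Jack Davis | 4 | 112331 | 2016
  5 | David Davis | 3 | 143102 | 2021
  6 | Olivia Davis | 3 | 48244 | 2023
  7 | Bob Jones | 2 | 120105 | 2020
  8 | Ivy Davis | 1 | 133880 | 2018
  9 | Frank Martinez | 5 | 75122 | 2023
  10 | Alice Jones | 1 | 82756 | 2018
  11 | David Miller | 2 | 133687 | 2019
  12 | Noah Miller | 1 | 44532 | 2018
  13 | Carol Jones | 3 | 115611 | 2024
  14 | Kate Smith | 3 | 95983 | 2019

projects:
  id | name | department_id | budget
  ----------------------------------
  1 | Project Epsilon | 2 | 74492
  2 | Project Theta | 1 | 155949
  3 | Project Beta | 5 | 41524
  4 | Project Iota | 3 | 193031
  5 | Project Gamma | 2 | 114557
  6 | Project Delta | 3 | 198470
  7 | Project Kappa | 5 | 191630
SELECT c.name, p.name AS department, c.budget FROM projects c JOIN departments p ON c.department_id = p.id

Execution result:
name | department | budget
Project Epsilon | Engineering | 74492
Project Theta | Finance | 155949
Project Beta | Sales | 41524
Project Iota | IT | 193031
Project Gamma | Engineering | 114557
Project Delta | IT | 198470
Project Kappa | Sales | 191630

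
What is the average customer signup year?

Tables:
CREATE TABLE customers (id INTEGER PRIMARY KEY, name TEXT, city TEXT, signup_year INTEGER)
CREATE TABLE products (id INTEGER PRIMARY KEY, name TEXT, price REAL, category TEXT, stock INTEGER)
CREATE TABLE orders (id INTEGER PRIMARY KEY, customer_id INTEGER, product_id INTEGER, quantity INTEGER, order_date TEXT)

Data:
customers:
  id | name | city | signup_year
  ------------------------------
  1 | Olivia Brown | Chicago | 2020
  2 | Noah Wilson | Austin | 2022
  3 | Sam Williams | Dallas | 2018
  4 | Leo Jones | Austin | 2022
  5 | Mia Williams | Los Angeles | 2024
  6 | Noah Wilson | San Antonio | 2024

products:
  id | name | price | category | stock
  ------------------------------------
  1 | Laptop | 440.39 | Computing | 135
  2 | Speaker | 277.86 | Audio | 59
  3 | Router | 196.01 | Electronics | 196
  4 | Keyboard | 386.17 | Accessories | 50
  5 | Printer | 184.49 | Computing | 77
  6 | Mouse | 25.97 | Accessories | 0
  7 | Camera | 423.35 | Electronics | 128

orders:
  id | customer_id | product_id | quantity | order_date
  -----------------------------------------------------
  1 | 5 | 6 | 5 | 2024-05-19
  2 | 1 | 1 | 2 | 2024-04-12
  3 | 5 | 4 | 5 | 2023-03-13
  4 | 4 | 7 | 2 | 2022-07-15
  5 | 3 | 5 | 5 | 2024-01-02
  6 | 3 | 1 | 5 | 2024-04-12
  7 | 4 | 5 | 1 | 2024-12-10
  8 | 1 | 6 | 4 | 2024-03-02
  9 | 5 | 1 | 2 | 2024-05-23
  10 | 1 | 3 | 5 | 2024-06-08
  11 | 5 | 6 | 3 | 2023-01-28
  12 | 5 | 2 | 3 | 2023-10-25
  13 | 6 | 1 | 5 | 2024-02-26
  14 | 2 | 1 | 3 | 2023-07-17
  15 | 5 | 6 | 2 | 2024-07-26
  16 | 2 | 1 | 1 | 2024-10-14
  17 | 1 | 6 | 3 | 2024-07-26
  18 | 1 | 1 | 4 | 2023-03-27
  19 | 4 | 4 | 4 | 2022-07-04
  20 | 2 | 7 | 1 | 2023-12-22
SELECT AVG(signup_year) FROM customers

Execution result:
2021.67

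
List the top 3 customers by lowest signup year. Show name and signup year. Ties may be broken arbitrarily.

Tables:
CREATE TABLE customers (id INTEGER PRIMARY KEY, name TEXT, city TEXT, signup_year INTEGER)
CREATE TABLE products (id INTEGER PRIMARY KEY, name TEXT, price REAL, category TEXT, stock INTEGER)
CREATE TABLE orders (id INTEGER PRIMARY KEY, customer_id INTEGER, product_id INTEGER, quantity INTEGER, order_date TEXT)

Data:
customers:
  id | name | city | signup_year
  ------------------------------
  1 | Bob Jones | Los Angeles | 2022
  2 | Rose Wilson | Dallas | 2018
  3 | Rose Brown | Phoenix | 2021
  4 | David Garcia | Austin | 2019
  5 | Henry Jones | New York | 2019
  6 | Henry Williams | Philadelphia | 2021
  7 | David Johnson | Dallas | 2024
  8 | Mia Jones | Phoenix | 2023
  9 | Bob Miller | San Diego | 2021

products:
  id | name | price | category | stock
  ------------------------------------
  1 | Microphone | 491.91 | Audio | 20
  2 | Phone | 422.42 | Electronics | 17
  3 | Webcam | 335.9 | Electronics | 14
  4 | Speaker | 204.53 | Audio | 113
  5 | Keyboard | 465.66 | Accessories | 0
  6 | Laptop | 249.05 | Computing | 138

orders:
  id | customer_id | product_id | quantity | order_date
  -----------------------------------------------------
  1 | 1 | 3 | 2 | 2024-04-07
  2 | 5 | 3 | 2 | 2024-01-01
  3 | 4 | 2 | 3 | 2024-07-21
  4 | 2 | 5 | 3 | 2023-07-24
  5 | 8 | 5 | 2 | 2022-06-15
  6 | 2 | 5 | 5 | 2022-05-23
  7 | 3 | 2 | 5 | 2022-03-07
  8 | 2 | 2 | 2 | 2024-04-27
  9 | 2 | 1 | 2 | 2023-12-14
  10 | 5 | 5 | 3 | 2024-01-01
SELECT name, signup_year FROM customers ORDER BY signup_year ASC LIMIT 3

Execution result:
name | signup_year
Rose Wilson | 2018
David Garcia | 2019
Henry Jones | 2019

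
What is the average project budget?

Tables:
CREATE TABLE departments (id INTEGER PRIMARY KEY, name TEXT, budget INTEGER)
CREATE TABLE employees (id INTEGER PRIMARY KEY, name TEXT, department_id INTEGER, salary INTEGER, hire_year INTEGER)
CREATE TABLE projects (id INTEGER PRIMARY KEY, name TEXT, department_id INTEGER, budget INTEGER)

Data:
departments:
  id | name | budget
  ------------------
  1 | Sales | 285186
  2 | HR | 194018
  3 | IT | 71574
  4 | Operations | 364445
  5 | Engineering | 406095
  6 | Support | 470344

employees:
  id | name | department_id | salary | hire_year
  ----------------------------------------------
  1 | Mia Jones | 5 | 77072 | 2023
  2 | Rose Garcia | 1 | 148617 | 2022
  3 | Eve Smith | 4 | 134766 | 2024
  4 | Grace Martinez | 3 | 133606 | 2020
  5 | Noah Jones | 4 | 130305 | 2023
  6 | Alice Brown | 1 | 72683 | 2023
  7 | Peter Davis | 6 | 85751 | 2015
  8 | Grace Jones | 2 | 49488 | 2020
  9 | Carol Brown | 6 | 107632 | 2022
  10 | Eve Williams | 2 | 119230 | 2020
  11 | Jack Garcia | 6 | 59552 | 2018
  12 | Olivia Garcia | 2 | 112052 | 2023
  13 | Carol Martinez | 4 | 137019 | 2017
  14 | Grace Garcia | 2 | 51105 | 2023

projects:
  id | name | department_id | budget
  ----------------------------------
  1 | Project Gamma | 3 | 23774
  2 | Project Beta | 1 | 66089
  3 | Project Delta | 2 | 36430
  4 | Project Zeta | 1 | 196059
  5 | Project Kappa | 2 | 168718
SELECT AVG(budget) FROM projects

Execution result:
98214.00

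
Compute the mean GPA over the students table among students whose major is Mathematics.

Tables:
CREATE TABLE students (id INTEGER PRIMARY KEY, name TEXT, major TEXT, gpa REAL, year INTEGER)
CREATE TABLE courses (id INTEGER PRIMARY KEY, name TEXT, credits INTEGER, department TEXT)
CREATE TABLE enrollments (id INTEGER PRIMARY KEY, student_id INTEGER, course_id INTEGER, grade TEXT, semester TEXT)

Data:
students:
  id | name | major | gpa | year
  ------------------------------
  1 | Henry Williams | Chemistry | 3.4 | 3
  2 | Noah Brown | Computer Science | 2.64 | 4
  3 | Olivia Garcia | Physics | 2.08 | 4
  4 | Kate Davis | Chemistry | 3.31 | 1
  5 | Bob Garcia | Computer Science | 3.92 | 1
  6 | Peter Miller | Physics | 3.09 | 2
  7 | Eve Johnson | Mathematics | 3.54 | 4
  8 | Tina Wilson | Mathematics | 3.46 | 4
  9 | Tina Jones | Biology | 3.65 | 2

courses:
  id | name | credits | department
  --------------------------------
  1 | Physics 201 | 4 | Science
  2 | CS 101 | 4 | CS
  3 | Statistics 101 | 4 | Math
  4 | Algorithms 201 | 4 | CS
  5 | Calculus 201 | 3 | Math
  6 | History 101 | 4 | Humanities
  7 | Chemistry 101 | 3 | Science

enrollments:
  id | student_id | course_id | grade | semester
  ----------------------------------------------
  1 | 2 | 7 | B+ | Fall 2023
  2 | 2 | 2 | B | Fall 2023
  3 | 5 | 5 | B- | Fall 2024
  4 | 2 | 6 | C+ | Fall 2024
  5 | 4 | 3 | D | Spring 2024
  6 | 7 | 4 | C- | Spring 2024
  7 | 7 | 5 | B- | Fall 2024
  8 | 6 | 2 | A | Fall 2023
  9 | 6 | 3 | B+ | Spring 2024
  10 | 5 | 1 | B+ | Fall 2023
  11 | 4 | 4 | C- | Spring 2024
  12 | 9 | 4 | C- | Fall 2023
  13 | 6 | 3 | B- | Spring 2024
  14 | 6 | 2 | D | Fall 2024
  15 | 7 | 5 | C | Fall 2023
SELECT AVG(gpa) FROM students WHERE major = 'Mathematics'

Execution result:
3.50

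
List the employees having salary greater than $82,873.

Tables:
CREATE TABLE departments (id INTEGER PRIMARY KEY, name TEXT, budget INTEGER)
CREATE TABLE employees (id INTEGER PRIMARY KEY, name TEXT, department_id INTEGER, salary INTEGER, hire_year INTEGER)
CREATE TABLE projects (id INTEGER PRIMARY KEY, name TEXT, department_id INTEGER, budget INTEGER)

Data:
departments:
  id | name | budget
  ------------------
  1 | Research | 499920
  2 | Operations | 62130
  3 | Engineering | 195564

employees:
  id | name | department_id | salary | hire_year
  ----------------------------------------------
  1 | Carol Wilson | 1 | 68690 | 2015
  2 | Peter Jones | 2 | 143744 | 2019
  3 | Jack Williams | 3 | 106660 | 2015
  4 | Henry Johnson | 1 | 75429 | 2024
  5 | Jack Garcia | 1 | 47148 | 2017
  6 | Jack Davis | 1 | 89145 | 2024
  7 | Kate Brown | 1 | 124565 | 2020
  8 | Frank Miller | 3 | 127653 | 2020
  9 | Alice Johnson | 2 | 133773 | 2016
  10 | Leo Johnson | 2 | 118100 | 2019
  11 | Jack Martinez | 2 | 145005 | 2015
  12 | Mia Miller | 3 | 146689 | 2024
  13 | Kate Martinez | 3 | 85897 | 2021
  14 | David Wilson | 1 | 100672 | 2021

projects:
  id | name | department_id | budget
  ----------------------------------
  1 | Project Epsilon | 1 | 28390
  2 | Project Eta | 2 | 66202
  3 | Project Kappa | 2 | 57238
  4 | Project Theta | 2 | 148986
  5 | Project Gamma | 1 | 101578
SELECT name, salary FROM employees WHERE salary > 82873

Execution result:
name | salary
Peter Jones | 143744
Jack Williams | 106660
Jack Davis | 89145
Kate Brown | 124565
Frank Miller | 127653
Alice Johnson | 133773
Leo Johnson | 118100
Jack Martinez | 145005
Mia Miller | 146689
Kate Martinez | 85897
David Wilson | 100672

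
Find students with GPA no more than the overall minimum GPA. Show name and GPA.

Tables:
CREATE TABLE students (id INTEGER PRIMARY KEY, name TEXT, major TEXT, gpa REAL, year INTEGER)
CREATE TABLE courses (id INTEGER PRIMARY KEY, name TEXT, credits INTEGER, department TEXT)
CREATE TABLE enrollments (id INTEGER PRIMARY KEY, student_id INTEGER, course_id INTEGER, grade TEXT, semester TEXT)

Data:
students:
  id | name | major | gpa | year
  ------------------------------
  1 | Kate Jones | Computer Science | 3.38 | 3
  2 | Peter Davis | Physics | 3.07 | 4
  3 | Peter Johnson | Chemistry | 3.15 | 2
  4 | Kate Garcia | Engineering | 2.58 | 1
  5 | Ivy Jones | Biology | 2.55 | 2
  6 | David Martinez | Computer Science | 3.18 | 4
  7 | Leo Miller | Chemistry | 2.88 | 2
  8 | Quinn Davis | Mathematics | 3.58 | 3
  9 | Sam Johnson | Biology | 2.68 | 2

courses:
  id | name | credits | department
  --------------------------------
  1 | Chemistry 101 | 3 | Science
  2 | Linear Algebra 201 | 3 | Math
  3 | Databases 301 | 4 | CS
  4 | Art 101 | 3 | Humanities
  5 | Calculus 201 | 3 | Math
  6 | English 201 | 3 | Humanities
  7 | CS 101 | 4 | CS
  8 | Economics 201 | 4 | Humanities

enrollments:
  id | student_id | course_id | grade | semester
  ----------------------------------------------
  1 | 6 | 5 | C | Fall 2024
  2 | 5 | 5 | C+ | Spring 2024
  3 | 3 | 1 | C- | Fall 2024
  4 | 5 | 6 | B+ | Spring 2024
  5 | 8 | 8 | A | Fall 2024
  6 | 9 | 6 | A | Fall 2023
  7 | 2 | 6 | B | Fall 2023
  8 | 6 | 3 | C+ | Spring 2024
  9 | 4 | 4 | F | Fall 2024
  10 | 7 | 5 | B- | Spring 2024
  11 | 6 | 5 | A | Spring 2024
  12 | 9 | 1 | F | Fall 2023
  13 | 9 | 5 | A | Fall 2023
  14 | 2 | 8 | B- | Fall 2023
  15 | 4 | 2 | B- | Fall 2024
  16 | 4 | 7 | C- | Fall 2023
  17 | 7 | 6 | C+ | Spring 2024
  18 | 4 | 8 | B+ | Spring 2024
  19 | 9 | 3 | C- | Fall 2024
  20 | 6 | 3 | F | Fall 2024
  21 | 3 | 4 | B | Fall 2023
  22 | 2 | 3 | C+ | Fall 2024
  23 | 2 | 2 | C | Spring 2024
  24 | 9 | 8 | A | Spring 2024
SELECT name, gpa FROM students WHERE gpa <= (SELECT MIN(gpa) FROM students)

Execution result:
name | gpa
Ivy Jones | 2.55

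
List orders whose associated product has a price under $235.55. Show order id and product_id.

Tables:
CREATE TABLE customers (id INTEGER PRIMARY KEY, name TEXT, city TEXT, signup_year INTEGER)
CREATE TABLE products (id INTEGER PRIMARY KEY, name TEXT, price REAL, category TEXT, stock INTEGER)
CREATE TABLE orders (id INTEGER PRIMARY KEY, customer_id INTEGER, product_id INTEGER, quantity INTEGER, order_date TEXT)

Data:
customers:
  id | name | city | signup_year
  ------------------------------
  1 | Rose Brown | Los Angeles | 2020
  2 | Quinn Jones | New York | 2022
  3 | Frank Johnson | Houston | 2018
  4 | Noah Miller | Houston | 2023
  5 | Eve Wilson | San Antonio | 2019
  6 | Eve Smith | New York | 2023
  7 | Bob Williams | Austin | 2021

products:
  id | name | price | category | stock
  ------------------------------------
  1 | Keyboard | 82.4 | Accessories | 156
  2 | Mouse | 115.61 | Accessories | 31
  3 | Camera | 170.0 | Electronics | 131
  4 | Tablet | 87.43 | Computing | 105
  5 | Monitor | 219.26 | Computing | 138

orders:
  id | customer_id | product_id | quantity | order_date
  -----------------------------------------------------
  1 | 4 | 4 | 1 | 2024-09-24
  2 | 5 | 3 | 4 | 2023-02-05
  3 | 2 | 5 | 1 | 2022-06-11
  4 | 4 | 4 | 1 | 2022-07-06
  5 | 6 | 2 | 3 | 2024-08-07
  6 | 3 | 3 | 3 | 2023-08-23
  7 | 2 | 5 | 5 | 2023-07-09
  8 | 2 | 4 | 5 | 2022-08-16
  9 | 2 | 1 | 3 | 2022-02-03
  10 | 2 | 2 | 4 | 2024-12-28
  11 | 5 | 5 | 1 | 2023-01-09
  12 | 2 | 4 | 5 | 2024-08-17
SELECT id, product_id FROM orders WHERE product_id IN (SELECT id FROM products WHERE price < 235.55)

Execution result:
id | product_id
1 | 4
2 | 3
3 | 5
4 | 4
5 | 2
6 | 3
7 | 5
8 | 4
9 | 1
10 | 2
11 | 5
12 | 4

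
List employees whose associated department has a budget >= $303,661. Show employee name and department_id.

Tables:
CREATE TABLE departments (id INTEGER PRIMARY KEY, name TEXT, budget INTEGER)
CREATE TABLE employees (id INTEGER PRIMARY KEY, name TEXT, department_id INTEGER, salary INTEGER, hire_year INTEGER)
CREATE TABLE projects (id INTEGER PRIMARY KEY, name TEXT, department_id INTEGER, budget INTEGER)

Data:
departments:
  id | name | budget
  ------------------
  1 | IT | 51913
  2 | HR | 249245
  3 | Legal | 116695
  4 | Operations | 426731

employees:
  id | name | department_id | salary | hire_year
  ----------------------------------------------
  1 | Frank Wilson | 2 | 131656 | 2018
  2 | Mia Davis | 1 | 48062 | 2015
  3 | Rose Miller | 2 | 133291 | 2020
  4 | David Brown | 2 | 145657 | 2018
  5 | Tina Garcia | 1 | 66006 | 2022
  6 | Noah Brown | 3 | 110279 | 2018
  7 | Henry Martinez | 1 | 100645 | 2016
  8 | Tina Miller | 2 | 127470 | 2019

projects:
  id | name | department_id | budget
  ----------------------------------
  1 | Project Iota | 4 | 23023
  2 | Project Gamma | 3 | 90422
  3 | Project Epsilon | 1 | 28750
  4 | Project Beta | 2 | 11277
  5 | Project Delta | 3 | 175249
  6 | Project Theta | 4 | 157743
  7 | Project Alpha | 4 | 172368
SELECT name, department_id FROM employees WHERE department_id IN (SELECT id FROM departments WHERE budget >= 303661)

Execution result:
(no rows)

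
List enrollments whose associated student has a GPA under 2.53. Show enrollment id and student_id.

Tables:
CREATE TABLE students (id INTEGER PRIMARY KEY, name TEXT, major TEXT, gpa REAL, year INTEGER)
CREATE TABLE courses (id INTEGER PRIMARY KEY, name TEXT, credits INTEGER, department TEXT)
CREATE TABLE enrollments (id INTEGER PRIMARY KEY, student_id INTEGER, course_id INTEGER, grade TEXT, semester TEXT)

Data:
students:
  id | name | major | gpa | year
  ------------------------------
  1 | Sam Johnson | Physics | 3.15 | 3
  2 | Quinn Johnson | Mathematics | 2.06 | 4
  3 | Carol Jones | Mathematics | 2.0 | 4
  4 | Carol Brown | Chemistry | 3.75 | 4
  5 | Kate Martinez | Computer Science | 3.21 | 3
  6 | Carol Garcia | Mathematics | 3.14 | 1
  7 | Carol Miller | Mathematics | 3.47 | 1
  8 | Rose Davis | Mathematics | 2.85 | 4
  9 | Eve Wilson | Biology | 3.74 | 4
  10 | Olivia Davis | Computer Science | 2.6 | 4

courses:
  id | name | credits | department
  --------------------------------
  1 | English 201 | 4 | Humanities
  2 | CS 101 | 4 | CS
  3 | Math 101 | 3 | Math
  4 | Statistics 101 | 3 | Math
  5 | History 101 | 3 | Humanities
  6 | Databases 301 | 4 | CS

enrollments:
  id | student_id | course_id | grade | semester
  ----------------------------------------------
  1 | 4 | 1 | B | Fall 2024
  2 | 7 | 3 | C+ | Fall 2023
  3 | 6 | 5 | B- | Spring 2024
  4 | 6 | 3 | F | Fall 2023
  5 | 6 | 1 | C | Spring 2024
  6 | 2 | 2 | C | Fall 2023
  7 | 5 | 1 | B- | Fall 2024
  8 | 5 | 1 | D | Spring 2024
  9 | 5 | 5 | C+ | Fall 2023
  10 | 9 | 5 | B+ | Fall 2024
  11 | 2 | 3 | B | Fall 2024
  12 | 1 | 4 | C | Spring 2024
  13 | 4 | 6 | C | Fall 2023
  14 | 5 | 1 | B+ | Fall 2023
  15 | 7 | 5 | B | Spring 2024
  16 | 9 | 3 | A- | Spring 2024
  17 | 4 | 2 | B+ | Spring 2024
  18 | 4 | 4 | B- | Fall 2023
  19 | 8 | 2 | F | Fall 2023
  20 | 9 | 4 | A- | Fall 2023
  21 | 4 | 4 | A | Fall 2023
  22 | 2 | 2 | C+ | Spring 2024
SELECT id, student_id FROM enrollments WHERE student_id IN (SELECT id FROM students WHERE gpa < 2.53)

Execution result:
id | student_id
6 | 2
11 | 2
22 | 2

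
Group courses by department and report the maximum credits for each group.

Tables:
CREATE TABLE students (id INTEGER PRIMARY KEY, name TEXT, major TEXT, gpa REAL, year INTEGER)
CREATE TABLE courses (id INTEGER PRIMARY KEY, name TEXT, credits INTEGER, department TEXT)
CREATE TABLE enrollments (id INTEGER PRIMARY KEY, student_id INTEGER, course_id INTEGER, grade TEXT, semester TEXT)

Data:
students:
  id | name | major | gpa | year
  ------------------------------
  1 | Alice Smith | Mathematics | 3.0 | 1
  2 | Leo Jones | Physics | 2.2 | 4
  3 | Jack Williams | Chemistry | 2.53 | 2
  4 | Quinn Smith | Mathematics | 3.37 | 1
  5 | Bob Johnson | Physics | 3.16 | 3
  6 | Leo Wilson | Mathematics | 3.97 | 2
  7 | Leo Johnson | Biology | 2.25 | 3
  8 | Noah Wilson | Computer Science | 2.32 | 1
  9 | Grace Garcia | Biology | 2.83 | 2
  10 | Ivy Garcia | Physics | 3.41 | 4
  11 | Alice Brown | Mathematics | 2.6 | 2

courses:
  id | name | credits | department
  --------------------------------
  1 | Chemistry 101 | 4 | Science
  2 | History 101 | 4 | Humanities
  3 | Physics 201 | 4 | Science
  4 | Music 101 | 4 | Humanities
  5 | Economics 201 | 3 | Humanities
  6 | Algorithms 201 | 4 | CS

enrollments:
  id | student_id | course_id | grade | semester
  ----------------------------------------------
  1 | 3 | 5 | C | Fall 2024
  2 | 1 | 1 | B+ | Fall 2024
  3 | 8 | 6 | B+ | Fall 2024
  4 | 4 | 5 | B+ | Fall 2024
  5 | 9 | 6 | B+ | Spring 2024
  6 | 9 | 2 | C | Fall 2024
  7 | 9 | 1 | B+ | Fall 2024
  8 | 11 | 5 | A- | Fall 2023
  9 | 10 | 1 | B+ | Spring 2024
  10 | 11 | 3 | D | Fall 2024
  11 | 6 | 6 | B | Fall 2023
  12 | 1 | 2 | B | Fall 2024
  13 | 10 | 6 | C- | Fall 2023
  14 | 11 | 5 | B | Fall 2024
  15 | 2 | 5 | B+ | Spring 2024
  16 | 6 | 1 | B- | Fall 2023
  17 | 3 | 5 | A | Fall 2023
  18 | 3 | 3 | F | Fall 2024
SELECT department, MAX(credits) AS max_credits FROM courses GROUP BY department

Execution result:
department | max_credits
CS | 4
Humanities | 4
Science | 4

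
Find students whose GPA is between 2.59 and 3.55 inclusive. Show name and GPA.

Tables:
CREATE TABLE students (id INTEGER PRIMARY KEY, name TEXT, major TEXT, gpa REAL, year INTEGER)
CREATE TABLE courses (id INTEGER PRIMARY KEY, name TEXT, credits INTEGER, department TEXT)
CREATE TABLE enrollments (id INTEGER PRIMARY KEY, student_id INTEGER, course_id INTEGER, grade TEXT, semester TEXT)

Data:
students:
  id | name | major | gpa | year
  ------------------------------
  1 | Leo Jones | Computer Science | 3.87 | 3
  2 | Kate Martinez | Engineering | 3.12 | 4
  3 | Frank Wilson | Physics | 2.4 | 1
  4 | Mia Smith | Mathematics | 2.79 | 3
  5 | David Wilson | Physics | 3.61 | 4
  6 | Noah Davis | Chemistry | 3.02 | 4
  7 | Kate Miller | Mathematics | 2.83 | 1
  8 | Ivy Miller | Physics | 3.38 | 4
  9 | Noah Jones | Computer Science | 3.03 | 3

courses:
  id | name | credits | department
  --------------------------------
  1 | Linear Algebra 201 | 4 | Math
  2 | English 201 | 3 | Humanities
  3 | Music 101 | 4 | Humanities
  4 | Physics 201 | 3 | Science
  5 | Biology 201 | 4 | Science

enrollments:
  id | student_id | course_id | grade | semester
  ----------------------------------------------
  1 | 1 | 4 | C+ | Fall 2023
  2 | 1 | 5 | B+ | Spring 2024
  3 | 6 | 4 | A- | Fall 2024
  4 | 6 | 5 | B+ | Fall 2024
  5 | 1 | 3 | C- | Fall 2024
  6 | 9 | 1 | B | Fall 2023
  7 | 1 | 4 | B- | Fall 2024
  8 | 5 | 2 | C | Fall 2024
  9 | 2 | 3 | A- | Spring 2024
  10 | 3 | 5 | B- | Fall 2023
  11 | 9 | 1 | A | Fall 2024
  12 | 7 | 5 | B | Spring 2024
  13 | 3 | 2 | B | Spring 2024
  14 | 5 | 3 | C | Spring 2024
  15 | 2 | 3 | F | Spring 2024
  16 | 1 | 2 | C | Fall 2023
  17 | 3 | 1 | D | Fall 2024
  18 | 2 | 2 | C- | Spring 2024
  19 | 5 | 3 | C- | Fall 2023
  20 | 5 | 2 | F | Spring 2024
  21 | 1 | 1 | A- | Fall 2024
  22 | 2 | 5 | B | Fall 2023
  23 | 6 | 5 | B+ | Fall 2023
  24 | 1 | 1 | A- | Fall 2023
SELECT name, gpa FROM students WHERE gpa BETWEEN 2.59 AND 3.55

Execution result:
name | gpa
Kate Martinez | 3.12
Mia Smith | 2.79
Noah Davis | 3.02
Kate Miller | 2.83
Ivy Miller | 3.38
Noah Jones | 3.03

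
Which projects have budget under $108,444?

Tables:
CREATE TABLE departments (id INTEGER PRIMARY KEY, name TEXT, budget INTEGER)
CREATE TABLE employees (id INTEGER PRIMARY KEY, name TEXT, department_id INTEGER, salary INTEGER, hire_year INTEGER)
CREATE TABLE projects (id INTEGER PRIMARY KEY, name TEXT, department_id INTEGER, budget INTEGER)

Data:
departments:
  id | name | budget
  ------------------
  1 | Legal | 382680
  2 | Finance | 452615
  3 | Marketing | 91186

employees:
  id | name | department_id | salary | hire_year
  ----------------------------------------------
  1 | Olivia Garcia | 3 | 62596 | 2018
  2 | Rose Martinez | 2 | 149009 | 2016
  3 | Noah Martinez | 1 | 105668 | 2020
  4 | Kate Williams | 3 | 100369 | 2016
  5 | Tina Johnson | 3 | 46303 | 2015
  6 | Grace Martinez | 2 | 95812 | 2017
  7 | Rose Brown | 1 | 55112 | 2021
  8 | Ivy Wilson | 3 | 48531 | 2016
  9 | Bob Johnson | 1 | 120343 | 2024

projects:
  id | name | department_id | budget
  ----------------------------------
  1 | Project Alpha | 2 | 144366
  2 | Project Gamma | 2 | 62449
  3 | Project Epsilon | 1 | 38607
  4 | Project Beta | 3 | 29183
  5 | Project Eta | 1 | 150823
SELECT name, budget FROM projects WHERE budget < 108444

Execution result:
name | budget
Project Gamma | 62449
Project Epsilon | 38607
Project Beta | 29183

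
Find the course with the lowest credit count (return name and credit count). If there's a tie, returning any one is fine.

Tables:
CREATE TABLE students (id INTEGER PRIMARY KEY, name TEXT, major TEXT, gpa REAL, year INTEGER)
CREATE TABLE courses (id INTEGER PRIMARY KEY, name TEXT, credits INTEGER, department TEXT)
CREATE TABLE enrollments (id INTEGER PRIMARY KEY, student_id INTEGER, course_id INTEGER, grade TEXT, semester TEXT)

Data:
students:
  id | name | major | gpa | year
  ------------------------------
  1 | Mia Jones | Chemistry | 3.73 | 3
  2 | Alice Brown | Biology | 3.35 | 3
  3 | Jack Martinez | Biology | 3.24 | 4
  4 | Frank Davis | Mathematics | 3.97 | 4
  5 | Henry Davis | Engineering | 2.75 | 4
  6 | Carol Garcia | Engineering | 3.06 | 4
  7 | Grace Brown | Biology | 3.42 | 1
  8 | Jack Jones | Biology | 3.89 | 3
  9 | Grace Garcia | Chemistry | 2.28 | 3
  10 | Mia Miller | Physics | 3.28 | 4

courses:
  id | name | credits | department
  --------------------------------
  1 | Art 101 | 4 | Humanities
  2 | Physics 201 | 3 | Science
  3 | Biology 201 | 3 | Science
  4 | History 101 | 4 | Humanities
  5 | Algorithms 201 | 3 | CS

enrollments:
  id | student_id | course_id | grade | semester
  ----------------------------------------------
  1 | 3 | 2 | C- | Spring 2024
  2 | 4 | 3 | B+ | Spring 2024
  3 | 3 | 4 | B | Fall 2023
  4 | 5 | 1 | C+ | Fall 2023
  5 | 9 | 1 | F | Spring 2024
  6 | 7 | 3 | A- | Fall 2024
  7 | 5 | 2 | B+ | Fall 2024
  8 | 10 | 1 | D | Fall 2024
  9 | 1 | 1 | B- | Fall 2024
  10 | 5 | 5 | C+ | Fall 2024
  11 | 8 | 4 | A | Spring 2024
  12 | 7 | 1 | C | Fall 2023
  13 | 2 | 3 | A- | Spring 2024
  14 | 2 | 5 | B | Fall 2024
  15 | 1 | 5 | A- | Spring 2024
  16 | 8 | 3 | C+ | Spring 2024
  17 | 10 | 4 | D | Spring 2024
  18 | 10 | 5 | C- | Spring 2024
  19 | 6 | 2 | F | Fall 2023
SELECT name, credits FROM courses ORDER BY credits ASC LIMIT 1

Execution result:
name | credits
Physics 201 | 3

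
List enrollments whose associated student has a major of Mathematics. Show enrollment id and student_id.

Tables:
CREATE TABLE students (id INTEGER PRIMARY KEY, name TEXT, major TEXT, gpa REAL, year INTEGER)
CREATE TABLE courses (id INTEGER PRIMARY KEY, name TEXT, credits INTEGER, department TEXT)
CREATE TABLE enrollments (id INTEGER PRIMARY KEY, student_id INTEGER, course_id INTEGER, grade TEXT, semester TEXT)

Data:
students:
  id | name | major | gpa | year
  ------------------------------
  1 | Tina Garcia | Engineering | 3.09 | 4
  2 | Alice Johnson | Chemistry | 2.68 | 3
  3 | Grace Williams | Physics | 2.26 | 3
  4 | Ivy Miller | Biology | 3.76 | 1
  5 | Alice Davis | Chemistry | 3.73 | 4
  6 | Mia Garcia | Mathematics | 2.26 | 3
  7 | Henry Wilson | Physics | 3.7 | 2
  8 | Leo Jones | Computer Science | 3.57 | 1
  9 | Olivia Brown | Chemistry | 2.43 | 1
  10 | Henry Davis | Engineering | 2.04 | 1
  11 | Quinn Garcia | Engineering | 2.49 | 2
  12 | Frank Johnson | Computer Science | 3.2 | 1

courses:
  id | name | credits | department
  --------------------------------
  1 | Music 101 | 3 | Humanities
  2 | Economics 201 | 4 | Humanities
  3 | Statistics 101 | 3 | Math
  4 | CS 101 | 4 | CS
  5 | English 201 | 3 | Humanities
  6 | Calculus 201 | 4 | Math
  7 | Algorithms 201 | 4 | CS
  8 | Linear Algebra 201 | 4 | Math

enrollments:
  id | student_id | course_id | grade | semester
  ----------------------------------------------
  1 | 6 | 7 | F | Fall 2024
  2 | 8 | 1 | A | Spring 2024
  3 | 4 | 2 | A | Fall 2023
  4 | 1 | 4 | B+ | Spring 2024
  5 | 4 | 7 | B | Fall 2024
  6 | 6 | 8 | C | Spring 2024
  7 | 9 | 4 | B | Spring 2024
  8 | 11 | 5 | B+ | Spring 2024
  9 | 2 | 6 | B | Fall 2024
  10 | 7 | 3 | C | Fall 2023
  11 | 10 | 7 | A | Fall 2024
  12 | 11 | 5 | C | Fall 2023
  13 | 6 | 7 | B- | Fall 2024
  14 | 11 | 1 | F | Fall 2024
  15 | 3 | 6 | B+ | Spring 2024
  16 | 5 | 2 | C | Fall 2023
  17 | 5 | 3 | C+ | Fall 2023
SELECT id, student_id FROM enrollments WHERE student_id IN (SELECT id FROM students WHERE major = 'Mathematics')

Execution result:
id | student_id
1 | 6
6 | 6
13 | 6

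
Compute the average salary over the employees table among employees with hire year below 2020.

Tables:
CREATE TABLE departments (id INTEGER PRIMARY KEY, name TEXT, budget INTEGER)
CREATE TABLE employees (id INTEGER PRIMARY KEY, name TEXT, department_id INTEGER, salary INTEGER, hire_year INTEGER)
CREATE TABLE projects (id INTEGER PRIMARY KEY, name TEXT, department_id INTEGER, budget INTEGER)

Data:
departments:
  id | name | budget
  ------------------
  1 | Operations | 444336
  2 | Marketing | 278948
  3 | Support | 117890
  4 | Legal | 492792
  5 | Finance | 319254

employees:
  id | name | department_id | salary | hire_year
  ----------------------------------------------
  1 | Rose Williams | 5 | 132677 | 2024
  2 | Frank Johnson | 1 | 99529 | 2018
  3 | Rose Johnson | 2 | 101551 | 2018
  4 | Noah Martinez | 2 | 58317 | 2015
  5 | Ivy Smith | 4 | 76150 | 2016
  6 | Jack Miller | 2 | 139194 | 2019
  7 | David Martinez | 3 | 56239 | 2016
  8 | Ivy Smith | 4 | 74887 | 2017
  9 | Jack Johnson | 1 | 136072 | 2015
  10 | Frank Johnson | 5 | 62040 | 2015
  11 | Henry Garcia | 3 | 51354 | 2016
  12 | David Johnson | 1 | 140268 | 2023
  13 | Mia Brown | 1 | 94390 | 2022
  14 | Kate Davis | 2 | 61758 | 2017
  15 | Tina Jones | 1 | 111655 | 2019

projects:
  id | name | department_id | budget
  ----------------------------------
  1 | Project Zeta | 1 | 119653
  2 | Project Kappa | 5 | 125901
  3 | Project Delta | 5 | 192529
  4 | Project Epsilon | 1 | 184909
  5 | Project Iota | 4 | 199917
SELECT AVG(salary) FROM employees WHERE hire_year < 2020

Execution result:
85728.83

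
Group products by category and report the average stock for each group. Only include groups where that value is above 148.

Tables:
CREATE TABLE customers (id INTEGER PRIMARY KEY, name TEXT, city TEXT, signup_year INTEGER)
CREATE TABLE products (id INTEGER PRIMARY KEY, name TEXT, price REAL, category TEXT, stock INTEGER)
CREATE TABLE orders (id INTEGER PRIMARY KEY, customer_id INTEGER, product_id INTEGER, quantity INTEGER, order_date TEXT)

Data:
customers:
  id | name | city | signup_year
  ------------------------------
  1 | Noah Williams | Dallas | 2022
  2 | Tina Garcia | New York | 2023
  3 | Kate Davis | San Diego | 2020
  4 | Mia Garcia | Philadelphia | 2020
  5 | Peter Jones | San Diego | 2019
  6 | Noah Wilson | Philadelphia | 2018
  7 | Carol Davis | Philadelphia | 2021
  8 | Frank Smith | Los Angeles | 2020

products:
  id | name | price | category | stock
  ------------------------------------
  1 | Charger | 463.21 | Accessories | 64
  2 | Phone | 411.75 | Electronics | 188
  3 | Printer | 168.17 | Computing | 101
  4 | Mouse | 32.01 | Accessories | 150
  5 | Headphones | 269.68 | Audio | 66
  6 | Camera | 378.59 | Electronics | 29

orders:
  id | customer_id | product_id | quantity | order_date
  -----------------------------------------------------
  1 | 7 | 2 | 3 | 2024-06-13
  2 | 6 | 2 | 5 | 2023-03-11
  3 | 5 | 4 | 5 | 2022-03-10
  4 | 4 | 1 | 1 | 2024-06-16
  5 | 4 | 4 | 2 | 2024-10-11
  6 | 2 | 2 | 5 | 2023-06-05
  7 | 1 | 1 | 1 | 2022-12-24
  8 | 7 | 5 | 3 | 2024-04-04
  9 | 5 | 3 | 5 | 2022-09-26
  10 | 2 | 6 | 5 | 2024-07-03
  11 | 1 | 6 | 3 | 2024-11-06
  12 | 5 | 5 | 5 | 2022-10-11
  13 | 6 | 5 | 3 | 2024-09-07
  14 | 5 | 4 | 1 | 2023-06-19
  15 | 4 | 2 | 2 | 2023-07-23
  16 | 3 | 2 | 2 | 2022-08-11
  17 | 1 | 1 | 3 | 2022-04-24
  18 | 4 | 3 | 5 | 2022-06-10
SELECT category, AVG(stock) AS avg_stock FROM products GROUP BY category HAVING AVG(stock) > 148

Execution result:
(no rows)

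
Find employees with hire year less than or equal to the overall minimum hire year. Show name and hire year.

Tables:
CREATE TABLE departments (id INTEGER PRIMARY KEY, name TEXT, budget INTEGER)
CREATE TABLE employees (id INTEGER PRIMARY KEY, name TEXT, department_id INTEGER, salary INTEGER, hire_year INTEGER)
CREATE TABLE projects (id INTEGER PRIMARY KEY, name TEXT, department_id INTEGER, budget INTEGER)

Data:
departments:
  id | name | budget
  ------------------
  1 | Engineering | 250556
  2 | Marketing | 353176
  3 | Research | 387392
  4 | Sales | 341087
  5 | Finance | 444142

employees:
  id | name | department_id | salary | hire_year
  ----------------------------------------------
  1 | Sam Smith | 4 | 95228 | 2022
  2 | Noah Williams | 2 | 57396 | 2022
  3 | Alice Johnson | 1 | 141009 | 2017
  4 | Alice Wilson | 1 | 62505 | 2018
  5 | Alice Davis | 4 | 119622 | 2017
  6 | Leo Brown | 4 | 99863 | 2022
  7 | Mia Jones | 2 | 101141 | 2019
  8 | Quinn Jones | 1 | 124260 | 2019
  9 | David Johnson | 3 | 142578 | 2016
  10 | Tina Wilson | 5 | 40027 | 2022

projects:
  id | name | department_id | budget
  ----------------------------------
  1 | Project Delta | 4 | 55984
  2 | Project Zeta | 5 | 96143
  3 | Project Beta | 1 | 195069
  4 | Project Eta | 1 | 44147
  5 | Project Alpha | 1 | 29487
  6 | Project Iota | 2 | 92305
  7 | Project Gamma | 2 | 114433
SELECT name, hire_year FROM employees WHERE hire_year <= (SELECT MIN(hire_year) FROM employees)

Execution result:
name | hire_year
David Johnson | 2016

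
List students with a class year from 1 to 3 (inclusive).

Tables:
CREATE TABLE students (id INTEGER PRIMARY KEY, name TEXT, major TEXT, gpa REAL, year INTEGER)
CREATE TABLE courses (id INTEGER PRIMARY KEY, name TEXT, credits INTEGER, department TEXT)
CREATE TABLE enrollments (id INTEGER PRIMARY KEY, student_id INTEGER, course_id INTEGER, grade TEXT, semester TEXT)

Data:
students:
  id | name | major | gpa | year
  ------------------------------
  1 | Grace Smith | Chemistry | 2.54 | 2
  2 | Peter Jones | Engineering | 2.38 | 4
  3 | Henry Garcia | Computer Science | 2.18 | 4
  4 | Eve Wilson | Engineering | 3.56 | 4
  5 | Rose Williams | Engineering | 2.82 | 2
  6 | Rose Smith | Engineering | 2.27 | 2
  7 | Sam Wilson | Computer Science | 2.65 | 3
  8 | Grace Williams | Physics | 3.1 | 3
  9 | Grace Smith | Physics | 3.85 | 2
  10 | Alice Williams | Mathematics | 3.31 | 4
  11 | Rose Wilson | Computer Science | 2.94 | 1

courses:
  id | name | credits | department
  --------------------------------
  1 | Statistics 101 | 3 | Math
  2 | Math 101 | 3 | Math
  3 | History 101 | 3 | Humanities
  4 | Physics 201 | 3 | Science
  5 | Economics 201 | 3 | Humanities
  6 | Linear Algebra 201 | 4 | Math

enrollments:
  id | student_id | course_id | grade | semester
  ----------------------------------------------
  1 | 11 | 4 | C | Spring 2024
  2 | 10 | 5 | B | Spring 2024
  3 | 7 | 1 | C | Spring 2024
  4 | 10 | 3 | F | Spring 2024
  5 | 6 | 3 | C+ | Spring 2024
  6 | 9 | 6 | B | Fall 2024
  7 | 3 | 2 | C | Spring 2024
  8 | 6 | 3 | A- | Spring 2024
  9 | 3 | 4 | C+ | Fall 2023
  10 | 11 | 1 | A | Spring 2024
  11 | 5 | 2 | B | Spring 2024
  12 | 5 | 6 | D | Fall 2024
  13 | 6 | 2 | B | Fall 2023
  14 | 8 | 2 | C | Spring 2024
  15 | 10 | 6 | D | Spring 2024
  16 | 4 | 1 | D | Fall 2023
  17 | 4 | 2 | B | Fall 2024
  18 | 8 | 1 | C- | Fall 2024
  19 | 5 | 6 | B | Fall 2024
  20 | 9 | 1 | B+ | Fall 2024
SELECT name, year FROM students WHERE year BETWEEN 1 AND 3

Execution result:
name | year
Grace Smith | 2
Rose Williams | 2
Rose Smith | 2
Sam Wilson | 3
Grace Williams | 3
Grace Smith | 2
Rose Wilson | 1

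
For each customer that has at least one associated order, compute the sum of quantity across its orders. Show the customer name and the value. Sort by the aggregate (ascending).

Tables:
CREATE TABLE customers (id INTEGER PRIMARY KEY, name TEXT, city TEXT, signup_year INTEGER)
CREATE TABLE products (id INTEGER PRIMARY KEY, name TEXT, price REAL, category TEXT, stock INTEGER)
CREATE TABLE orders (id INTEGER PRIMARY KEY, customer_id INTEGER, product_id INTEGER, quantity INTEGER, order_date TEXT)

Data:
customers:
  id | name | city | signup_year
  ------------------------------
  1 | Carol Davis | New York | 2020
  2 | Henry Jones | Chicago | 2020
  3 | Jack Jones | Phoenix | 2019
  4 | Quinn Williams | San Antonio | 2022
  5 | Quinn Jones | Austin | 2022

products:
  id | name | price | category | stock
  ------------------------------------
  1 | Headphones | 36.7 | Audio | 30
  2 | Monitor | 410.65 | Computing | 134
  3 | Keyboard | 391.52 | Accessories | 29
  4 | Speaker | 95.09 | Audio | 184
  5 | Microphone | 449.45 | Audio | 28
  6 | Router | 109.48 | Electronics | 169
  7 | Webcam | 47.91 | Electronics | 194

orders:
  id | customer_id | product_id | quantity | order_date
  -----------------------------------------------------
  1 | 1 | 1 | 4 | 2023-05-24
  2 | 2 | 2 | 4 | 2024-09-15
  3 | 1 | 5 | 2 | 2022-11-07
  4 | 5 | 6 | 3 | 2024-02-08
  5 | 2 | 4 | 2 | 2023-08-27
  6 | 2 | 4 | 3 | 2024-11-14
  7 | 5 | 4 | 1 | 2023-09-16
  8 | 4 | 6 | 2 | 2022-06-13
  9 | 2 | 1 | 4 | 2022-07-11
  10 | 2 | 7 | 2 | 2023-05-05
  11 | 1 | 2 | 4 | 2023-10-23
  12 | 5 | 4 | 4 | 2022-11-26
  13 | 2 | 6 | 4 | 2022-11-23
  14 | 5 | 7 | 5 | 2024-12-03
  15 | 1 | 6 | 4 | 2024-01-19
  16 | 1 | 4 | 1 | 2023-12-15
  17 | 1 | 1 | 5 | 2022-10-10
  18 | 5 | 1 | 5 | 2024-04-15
SELECT p.name, SUM(c.quantity) AS sum_quantity FROM orders c JOIN customers p ON c.customer_id = p.id GROUP BY p.id, p.name ORDER BY sum_quantity ASC

Execution result:
name | sum_quantity
Quinn Williams | 2
Quinn Jones | 18
Henry Jones | 19
Carol Davis | 20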